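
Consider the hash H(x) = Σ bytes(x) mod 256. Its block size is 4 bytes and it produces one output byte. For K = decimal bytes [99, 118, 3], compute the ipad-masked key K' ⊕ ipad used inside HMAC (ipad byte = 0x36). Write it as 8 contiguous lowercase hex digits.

55403536

Key decimal bytes [99, 118, 3] = 63 76 03 is 3 bytes ≤ B = 4; zero-pad to 4 bytes: K' = 63 76 03 00.
XOR each byte with 0x36: 63⊕36=55, 76⊕36=40, 03⊕36=35, 00⊕36=36.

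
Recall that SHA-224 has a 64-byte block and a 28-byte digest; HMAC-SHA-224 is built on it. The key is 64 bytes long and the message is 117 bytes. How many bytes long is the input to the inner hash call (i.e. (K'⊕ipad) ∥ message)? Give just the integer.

181

Key is 64 ≤ 64 bytes, zero-padded: |K'| = 64.
Inner input = (K'⊕ipad) ∥ m → 64 + 117 = 181 bytes.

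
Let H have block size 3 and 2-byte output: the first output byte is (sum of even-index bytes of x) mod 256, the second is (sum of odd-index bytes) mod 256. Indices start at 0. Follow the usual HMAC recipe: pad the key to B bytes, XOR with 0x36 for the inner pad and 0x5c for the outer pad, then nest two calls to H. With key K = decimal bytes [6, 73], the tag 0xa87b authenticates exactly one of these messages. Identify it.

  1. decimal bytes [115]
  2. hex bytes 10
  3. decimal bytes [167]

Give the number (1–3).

1

Key decimal bytes [6, 73] = 06 49 is 2 bytes ≤ B = 3; zero-pad to 3 bytes: K' = 06 49 00.
K' ⊕ ipad = 30 7f 36; K' ⊕ opad = 5a 15 5c.
m1: inner = H(30 7f 36 73) = 66 f2; tag = H(5a 15 5c 66 f2) = a87b ← matches
m2: inner = H(30 7f 36 10) = 66 8f; tag = H(5a 15 5c 66 8f) = 457b
m3: inner = H(30 7f 36 a7) = 66 26; tag = H(5a 15 5c 66 26) = dc7b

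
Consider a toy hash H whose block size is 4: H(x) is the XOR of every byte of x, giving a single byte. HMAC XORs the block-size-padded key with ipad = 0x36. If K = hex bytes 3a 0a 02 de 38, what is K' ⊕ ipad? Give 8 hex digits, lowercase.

Key hex bytes 3a 0a 02 de 38 is 5 bytes > B = 4, so hash it first: H(key) = d4, then zero-pad to 4 bytes: K' = d4 00 00 00.
XOR each byte with 0x36: d4⊕36=e2, 00⊕36=36, 00⊕36=36, 00⊕36=36.

e2363636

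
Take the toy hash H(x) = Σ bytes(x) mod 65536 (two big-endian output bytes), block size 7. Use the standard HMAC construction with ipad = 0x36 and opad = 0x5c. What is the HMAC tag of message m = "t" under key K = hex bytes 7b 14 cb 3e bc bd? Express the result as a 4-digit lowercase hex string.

Key hex bytes 7b 14 cb 3e bc bd is 6 bytes ≤ B = 7; zero-pad to 7 bytes: K' = 7b 14 cb 3e bc bd 00.
K' ⊕ ipad = 4d 22 fd 08 8a 8b 36.  K' ⊕ opad = 27 48 97 62 e0 e1 5c.
Inner input = (K'⊕ipad) ∥ m = 4d 22 fd 08 8a 8b 36 ∥ 74.
Inner hash: sum = 77+34+253+8+138+139+54+116 = 819 → 03 33.
Outer input = (K'⊕opad) ∥ inner = 27 48 97 62 e0 e1 5c ∥ 03 33.
Outer hash (tag): sum = 39+72+151+98+224+225+92+3+51 = 955 → 03 bb.

03bb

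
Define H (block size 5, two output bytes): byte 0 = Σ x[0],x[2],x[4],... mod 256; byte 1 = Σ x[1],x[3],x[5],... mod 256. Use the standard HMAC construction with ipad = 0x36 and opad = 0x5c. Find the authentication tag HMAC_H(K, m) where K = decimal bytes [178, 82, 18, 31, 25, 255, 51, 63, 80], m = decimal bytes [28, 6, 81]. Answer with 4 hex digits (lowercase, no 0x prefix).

3017

Key decimal bytes [178, 82, 18, 31, 25, 255, 51, 63, 80] = b2 52 12 1f 19 ff 33 3f 50 is 9 bytes > B = 5, so hash it first: H(key) = 60 af, then zero-pad to 5 bytes: K' = 60 af 00 00 00.
K' ⊕ ipad = 56 99 36 36 36.  K' ⊕ opad = 3c f3 5c 5c 5c.
Inner input = (K'⊕ipad) ∥ m = 56 99 36 36 36 ∥ 1c 06 51.
Inner hash: even-index sum = 200 mod 256 = 200; odd-index sum = 316 mod 256 = 60 → c8 3c.
Outer input = (K'⊕opad) ∥ inner = 3c f3 5c 5c 5c ∥ c8 3c.
Outer hash (tag): even-index sum = 304 mod 256 = 48; odd-index sum = 535 mod 256 = 23 → 30 17.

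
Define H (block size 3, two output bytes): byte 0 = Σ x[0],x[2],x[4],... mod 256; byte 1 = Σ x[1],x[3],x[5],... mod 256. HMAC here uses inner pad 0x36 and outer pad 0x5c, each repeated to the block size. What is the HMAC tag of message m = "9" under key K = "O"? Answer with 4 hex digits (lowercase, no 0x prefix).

Key "O" = 4f is 1 byte ≤ B = 3; zero-pad to 3 bytes: K' = 4f 00 00.
K' ⊕ ipad = 79 36 36.  K' ⊕ opad = 13 5c 5c.
Inner input = (K'⊕ipad) ∥ m = 79 36 36 ∥ 39.
Inner hash: even-index sum = 175 mod 256 = 175; odd-index sum = 111 mod 256 = 111 → af 6f.
Outer input = (K'⊕opad) ∥ inner = 13 5c 5c ∥ af 6f.
Outer hash (tag): even-index sum = 222 mod 256 = 222; odd-index sum = 267 mod 256 = 11 → de 0b.

de0b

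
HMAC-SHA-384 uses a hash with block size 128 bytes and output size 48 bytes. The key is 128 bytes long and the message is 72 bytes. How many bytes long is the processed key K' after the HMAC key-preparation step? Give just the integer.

Key is 128 ≤ 128 bytes, zero-padded: |K'| = 128.

128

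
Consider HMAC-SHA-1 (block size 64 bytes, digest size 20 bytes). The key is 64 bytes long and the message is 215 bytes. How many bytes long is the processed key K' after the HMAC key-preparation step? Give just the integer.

Key is 64 ≤ 64 bytes, zero-padded: |K'| = 64.

64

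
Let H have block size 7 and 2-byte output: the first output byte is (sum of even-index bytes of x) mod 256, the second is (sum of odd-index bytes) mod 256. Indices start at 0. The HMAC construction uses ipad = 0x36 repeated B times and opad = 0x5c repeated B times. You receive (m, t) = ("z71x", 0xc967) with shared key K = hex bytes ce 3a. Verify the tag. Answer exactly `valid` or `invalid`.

valid

Key hex bytes ce 3a is 2 bytes ≤ B = 7; zero-pad to 7 bytes: K' = ce 3a 00 00 00 00 00.
K' ⊕ ipad = f8 0c 36 36 36 36 36; K' ⊕ opad = 92 66 5c 5c 5c 5c 5c.
Inner hash: even-index sum = 585 mod 256 = 73; odd-index sum = 291 mod 256 = 35 → 49 23.
Outer hash (recomputed tag): even-index sum = 457 mod 256 = 201; odd-index sum = 359 mod 256 = 103 → c9 67.
Recomputed tag = c967; claimed = c967 → match.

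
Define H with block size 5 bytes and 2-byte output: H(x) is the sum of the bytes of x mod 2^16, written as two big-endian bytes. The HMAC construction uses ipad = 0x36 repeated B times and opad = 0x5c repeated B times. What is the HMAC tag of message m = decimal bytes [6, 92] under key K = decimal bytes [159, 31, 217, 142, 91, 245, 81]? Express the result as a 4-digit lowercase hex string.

0238

Key decimal bytes [159, 31, 217, 142, 91, 245, 81] = 9f 1f d9 8e 5b f5 51 is 7 bytes > B = 5, so hash it first: H(key) = 03 c6, then zero-pad to 5 bytes: K' = 03 c6 00 00 00.
K' ⊕ ipad = 35 f0 36 36 36.  K' ⊕ opad = 5f 9a 5c 5c 5c.
Inner input = (K'⊕ipad) ∥ m = 35 f0 36 36 36 ∥ 06 5c.
Inner hash: sum = 53+240+54+54+54+6+92 = 553 → 02 29.
Outer input = (K'⊕opad) ∥ inner = 5f 9a 5c 5c 5c ∥ 02 29.
Outer hash (tag): sum = 95+154+92+92+92+2+41 = 568 → 02 38.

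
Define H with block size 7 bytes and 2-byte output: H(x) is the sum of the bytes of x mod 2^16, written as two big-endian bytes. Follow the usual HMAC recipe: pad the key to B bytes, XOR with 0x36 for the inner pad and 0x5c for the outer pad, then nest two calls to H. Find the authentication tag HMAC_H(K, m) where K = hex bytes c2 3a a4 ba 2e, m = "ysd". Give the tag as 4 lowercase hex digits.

Key hex bytes c2 3a a4 ba 2e is 5 bytes ≤ B = 7; zero-pad to 7 bytes: K' = c2 3a a4 ba 2e 00 00.
K' ⊕ ipad = f4 0c 92 8c 18 36 36.  K' ⊕ opad = 9e 66 f8 e6 72 5c 5c.
Inner input = (K'⊕ipad) ∥ m = f4 0c 92 8c 18 36 36 ∥ 79 73 64.
Inner hash: sum = 244+12+146+140+24+54+54+121+115+100 = 1010 → 03 f2.
Outer input = (K'⊕opad) ∥ inner = 9e 66 f8 e6 72 5c 5c ∥ 03 f2.
Outer hash (tag): sum = 158+102+248+230+114+92+92+3+242 = 1281 → 05 01.

0501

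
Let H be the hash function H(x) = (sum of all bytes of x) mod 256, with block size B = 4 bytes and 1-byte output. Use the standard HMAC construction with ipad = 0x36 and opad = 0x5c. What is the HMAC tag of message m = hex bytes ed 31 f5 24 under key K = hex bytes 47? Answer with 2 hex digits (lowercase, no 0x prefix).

79

Key hex bytes 47 is 1 byte ≤ B = 4; zero-pad to 4 bytes: K' = 47 00 00 00.
K' ⊕ ipad = 71 36 36 36.  K' ⊕ opad = 1b 5c 5c 5c.
Inner input = (K'⊕ipad) ∥ m = 71 36 36 36 ∥ ed 31 f5 24.
Inner hash: sum = 113+54+54+54+237+49+245+36 = 842; mod 256 = 74 → 4a.
Outer input = (K'⊕opad) ∥ inner = 1b 5c 5c 5c ∥ 4a.
Outer hash (tag): sum = 27+92+92+92+74 = 377; mod 256 = 121 → 79.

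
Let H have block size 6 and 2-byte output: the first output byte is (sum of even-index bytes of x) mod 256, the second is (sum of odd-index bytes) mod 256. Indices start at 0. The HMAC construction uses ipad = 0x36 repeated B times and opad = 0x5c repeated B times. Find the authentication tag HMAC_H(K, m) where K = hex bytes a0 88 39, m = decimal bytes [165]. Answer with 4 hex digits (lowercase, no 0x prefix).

3db6

Key hex bytes a0 88 39 is 3 bytes ≤ B = 6; zero-pad to 6 bytes: K' = a0 88 39 00 00 00.
K' ⊕ ipad = 96 be 0f 36 36 36.  K' ⊕ opad = fc d4 65 5c 5c 5c.
Inner input = (K'⊕ipad) ∥ m = 96 be 0f 36 36 36 ∥ a5.
Inner hash: even-index sum = 384 mod 256 = 128; odd-index sum = 298 mod 256 = 42 → 80 2a.
Outer input = (K'⊕opad) ∥ inner = fc d4 65 5c 5c 5c ∥ 80 2a.
Outer hash (tag): even-index sum = 573 mod 256 = 61; odd-index sum = 438 mod 256 = 182 → 3d b6.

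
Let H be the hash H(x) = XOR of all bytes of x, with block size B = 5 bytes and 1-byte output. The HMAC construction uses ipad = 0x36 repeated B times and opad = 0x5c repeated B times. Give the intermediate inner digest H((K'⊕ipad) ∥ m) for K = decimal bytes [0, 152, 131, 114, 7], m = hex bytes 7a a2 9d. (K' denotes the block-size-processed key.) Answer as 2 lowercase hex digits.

Key decimal bytes [0, 152, 131, 114, 7] = 00 98 83 72 07 is exactly B = 5 bytes: K' = 00 98 83 72 07.
K' ⊕ ipad = 36 ae b5 44 31.
Inner input = 36 ae b5 44 31 ∥ 7a a2 9d.
Inner hash: XOR 36⊕ae⊕b5⊕44⊕31⊕7a⊕a2⊕9d = 1d.

1d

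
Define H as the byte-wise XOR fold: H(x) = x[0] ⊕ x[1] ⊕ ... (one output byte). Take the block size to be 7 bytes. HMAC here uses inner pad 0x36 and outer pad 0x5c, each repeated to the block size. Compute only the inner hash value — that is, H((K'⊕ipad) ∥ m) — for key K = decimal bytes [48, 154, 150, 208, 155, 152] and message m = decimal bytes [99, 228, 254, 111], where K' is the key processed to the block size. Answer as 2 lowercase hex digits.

cf

Key decimal bytes [48, 154, 150, 208, 155, 152] = 30 9a 96 d0 9b 98 is 6 bytes ≤ B = 7; zero-pad to 7 bytes: K' = 30 9a 96 d0 9b 98 00.
K' ⊕ ipad = 06 ac a0 e6 ad ae 36.
Inner input = 06 ac a0 e6 ad ae 36 ∥ 63 e4 fe 6f.
Inner hash: XOR 06⊕ac⊕a0⊕e6⊕ad⊕ae⊕36⊕63⊕e4⊕fe⊕6f = cf.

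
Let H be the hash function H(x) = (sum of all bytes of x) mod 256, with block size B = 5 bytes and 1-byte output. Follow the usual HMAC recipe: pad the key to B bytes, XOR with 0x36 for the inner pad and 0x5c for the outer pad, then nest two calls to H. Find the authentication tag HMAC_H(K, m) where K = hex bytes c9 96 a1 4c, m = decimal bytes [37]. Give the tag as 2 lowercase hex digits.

d3

Key hex bytes c9 96 a1 4c is 4 bytes ≤ B = 5; zero-pad to 5 bytes: K' = c9 96 a1 4c 00.
K' ⊕ ipad = ff a0 97 7a 36.  K' ⊕ opad = 95 ca fd 10 5c.
Inner input = (K'⊕ipad) ∥ m = ff a0 97 7a 36 ∥ 25.
Inner hash: sum = 255+160+151+122+54+37 = 779; mod 256 = 11 → 0b.
Outer input = (K'⊕opad) ∥ inner = 95 ca fd 10 5c ∥ 0b.
Outer hash (tag): sum = 149+202+253+16+92+11 = 723; mod 256 = 211 → d3.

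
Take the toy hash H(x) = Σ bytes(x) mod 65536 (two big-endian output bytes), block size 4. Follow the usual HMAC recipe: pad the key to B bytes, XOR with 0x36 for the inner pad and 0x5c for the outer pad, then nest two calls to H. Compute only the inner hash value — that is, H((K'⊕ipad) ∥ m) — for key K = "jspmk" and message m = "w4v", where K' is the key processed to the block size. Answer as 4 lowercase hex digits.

Key "jspmk" = 6a 73 70 6d 6b is 5 bytes > B = 4, so hash it first: H(key) = 02 25, then zero-pad to 4 bytes: K' = 02 25 00 00.
K' ⊕ ipad = 34 13 36 36.
Inner input = 34 13 36 36 ∥ 77 34 76.
Inner hash: sum = 52+19+54+54+119+52+118 = 468 → 01 d4.

01d4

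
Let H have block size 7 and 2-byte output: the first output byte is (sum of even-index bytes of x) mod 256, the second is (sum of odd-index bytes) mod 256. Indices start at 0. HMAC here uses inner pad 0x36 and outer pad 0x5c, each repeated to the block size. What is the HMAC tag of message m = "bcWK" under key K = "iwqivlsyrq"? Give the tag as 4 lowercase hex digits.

a275

Key "iwqivlsyrq" = 69 77 71 69 76 6c 73 79 72 71 is 10 bytes > B = 7, so hash it first: H(key) = 35 36, then zero-pad to 7 bytes: K' = 35 36 00 00 00 00 00.
K' ⊕ ipad = 03 00 36 36 36 36 36.  K' ⊕ opad = 69 6a 5c 5c 5c 5c 5c.
Inner input = (K'⊕ipad) ∥ m = 03 00 36 36 36 36 36 ∥ 62 63 57 4b.
Inner hash: even-index sum = 339 mod 256 = 83; odd-index sum = 293 mod 256 = 37 → 53 25.
Outer input = (K'⊕opad) ∥ inner = 69 6a 5c 5c 5c 5c 5c ∥ 53 25.
Outer hash (tag): even-index sum = 418 mod 256 = 162; odd-index sum = 373 mod 256 = 117 → a2 75.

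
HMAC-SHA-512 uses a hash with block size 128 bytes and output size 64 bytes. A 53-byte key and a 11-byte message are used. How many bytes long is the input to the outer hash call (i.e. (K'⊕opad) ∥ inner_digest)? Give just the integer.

192

Key is 53 ≤ 128 bytes, zero-padded: |K'| = 128.
Outer input = (K'⊕opad) ∥ H(inner) → 128 + 64 = 192 bytes.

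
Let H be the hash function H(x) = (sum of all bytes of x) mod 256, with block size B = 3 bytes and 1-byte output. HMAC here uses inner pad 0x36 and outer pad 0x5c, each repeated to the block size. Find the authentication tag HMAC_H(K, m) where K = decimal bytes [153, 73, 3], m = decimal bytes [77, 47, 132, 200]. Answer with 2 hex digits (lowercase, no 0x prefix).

64

Key decimal bytes [153, 73, 3] = 99 49 03 is exactly B = 3 bytes: K' = 99 49 03.
K' ⊕ ipad = af 7f 35.  K' ⊕ opad = c5 15 5f.
Inner input = (K'⊕ipad) ∥ m = af 7f 35 ∥ 4d 2f 84 c8.
Inner hash: sum = 175+127+53+77+47+132+200 = 811; mod 256 = 43 → 2b.
Outer input = (K'⊕opad) ∥ inner = c5 15 5f ∥ 2b.
Outer hash (tag): sum = 197+21+95+43 = 356; mod 256 = 100 → 64.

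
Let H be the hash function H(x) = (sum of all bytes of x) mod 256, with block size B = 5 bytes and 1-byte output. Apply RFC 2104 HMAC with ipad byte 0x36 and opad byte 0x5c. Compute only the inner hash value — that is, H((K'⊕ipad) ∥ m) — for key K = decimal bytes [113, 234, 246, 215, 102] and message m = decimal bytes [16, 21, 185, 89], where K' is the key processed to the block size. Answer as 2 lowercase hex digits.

4b

Key decimal bytes [113, 234, 246, 215, 102] = 71 ea f6 d7 66 is exactly B = 5 bytes: K' = 71 ea f6 d7 66.
K' ⊕ ipad = 47 dc c0 e1 50.
Inner input = 47 dc c0 e1 50 ∥ 10 15 b9 59.
Inner hash: sum = 71+220+192+225+80+16+21+185+89 = 1099; mod 256 = 75 → 4b.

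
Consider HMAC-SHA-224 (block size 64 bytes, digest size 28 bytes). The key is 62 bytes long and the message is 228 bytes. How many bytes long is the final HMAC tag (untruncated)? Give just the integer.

28

The tag is one SHA-224 digest: 28 bytes.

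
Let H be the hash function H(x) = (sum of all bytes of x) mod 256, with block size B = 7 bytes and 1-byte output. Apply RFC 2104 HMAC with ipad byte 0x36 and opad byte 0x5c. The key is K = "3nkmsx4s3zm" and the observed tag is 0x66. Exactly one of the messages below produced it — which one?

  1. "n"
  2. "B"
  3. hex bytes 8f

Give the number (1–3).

1

Key "3nkmsx4s3zm" = 33 6e 6b 6d 73 78 34 73 33 7a 6d is 11 bytes > B = 7, so hash it first: H(key) = 25, then zero-pad to 7 bytes: K' = 25 00 00 00 00 00 00.
K' ⊕ ipad = 13 36 36 36 36 36 36; K' ⊕ opad = 79 5c 5c 5c 5c 5c 5c.
m1: inner = H(13 36 36 36 36 36 36 6e) = c5; tag = H(79 5c 5c 5c 5c 5c 5c c5) = 66 ← matches
m2: inner = H(13 36 36 36 36 36 36 42) = 99; tag = H(79 5c 5c 5c 5c 5c 5c 99) = 3a
m3: inner = H(13 36 36 36 36 36 36 8f) = e6; tag = H(79 5c 5c 5c 5c 5c 5c e6) = 87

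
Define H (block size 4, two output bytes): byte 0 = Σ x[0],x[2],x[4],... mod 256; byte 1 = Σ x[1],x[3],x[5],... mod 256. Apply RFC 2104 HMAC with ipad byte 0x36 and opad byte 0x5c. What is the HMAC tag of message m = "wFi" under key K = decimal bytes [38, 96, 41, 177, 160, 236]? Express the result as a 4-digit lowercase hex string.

Key decimal bytes [38, 96, 41, 177, 160, 236] = 26 60 29 b1 a0 ec is 6 bytes > B = 4, so hash it first: H(key) = ef fd, then zero-pad to 4 bytes: K' = ef fd 00 00.
K' ⊕ ipad = d9 cb 36 36.  K' ⊕ opad = b3 a1 5c 5c.
Inner input = (K'⊕ipad) ∥ m = d9 cb 36 36 ∥ 77 46 69.
Inner hash: even-index sum = 495 mod 256 = 239; odd-index sum = 327 mod 256 = 71 → ef 47.
Outer input = (K'⊕opad) ∥ inner = b3 a1 5c 5c ∥ ef 47.
Outer hash (tag): even-index sum = 510 mod 256 = 254; odd-index sum = 324 mod 256 = 68 → fe 44.

fe44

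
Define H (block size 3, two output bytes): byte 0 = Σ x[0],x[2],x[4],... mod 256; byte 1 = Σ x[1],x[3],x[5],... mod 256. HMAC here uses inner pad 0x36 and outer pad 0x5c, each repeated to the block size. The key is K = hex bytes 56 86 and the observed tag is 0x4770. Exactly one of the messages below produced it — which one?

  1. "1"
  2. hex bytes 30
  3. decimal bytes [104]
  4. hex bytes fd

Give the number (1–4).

1

Key hex bytes 56 86 is 2 bytes ≤ B = 3; zero-pad to 3 bytes: K' = 56 86 00.
K' ⊕ ipad = 60 b0 36; K' ⊕ opad = 0a da 5c.
m1: inner = H(60 b0 36 31) = 96 e1; tag = H(0a da 5c 96 e1) = 4770 ← matches
m2: inner = H(60 b0 36 30) = 96 e0; tag = H(0a da 5c 96 e0) = 4670
m3: inner = H(60 b0 36 68) = 96 18; tag = H(0a da 5c 96 18) = 7e70
m4: inner = H(60 b0 36 fd) = 96 ad; tag = H(0a da 5c 96 ad) = 1370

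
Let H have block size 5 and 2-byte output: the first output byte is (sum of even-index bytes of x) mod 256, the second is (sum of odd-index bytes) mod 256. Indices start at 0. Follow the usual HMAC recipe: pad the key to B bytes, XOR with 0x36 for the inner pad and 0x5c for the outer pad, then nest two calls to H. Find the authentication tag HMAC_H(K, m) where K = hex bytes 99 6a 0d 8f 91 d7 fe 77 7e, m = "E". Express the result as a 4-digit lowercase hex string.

Key hex bytes 99 6a 0d 8f 91 d7 fe 77 7e is 9 bytes > B = 5, so hash it first: H(key) = b3 47, then zero-pad to 5 bytes: K' = b3 47 00 00 00.
K' ⊕ ipad = 85 71 36 36 36.  K' ⊕ opad = ef 1b 5c 5c 5c.
Inner input = (K'⊕ipad) ∥ m = 85 71 36 36 36 ∥ 45.
Inner hash: even-index sum = 241 mod 256 = 241; odd-index sum = 236 mod 256 = 236 → f1 ec.
Outer input = (K'⊕opad) ∥ inner = ef 1b 5c 5c 5c ∥ f1 ec.
Outer hash (tag): even-index sum = 659 mod 256 = 147; odd-index sum = 360 mod 256 = 104 → 93 68.

9368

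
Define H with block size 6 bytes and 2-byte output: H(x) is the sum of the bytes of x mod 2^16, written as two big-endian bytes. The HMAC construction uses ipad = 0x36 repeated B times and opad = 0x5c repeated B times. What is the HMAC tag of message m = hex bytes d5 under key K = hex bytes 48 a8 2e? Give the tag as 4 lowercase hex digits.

033b

Key hex bytes 48 a8 2e is 3 bytes ≤ B = 6; zero-pad to 6 bytes: K' = 48 a8 2e 00 00 00.
K' ⊕ ipad = 7e 9e 18 36 36 36.  K' ⊕ opad = 14 f4 72 5c 5c 5c.
Inner input = (K'⊕ipad) ∥ m = 7e 9e 18 36 36 36 ∥ d5.
Inner hash: sum = 126+158+24+54+54+54+213 = 683 → 02 ab.
Outer input = (K'⊕opad) ∥ inner = 14 f4 72 5c 5c 5c ∥ 02 ab.
Outer hash (tag): sum = 20+244+114+92+92+92+2+171 = 827 → 03 3b.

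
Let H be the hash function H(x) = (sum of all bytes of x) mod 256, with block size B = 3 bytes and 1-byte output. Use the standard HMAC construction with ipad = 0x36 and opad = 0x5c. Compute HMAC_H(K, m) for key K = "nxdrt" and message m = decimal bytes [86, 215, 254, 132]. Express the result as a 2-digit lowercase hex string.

Key "nxdrt" = 6e 78 64 72 74 is 5 bytes > B = 3, so hash it first: H(key) = 30, then zero-pad to 3 bytes: K' = 30 00 00.
K' ⊕ ipad = 06 36 36.  K' ⊕ opad = 6c 5c 5c.
Inner input = (K'⊕ipad) ∥ m = 06 36 36 ∥ 56 d7 fe 84.
Inner hash: sum = 6+54+54+86+215+254+132 = 801; mod 256 = 33 → 21.
Outer input = (K'⊕opad) ∥ inner = 6c 5c 5c ∥ 21.
Outer hash (tag): sum = 108+92+92+33 = 325; mod 256 = 69 → 45.

45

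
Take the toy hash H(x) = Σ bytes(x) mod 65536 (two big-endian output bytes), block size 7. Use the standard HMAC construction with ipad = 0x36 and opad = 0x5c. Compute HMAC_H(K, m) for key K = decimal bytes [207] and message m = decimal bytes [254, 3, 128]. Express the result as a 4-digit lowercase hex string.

037c

Key decimal bytes [207] = cf is 1 byte ≤ B = 7; zero-pad to 7 bytes: K' = cf 00 00 00 00 00 00.
K' ⊕ ipad = f9 36 36 36 36 36 36.  K' ⊕ opad = 93 5c 5c 5c 5c 5c 5c.
Inner input = (K'⊕ipad) ∥ m = f9 36 36 36 36 36 36 ∥ fe 03 80.
Inner hash: sum = 249+54+54+54+54+54+54+254+3+128 = 958 → 03 be.
Outer input = (K'⊕opad) ∥ inner = 93 5c 5c 5c 5c 5c 5c ∥ 03 be.
Outer hash (tag): sum = 147+92+92+92+92+92+92+3+190 = 892 → 03 7c.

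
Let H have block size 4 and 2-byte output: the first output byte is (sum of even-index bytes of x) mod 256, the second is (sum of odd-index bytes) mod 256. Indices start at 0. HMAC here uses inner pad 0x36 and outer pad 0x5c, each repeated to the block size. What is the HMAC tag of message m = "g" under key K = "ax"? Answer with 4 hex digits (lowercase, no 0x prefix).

Key "ax" = 61 78 is 2 bytes ≤ B = 4; zero-pad to 4 bytes: K' = 61 78 00 00.
K' ⊕ ipad = 57 4e 36 36.  K' ⊕ opad = 3d 24 5c 5c.
Inner input = (K'⊕ipad) ∥ m = 57 4e 36 36 ∥ 67.
Inner hash: even-index sum = 244 mod 256 = 244; odd-index sum = 132 mod 256 = 132 → f4 84.
Outer input = (K'⊕opad) ∥ inner = 3d 24 5c 5c ∥ f4 84.
Outer hash (tag): even-index sum = 397 mod 256 = 141; odd-index sum = 260 mod 256 = 4 → 8d 04.

8d04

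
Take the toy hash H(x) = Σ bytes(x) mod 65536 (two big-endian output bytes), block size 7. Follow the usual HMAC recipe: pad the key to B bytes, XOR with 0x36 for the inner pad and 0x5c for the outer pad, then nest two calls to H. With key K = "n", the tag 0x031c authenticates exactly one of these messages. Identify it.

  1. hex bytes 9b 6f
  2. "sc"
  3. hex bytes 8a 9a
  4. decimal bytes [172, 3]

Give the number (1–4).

3

Key "n" = 6e is 1 byte ≤ B = 7; zero-pad to 7 bytes: K' = 6e 00 00 00 00 00 00.
K' ⊕ ipad = 58 36 36 36 36 36 36; K' ⊕ opad = 32 5c 5c 5c 5c 5c 5c.
m1: inner = H(58 36 36 36 36 36 36 9b 6f) = 02 a6; tag = H(32 5c 5c 5c 5c 5c 5c 02 a6) = 0302
m2: inner = H(58 36 36 36 36 36 36 73 63) = 02 72; tag = H(32 5c 5c 5c 5c 5c 5c 02 72) = 02ce
m3: inner = H(58 36 36 36 36 36 36 8a 9a) = 02 c0; tag = H(32 5c 5c 5c 5c 5c 5c 02 c0) = 031c ← matches
m4: inner = H(58 36 36 36 36 36 36 ac 03) = 02 4b; tag = H(32 5c 5c 5c 5c 5c 5c 02 4b) = 02a7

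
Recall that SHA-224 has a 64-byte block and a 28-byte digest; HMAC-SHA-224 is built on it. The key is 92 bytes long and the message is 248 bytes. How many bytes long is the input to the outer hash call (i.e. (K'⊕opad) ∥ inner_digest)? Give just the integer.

Key is 92 > 64 bytes, so it is hashed to 28 bytes then zero-padded to 64: |K'| = 64.
Outer input = (K'⊕opad) ∥ H(inner) → 64 + 28 = 92 bytes.

92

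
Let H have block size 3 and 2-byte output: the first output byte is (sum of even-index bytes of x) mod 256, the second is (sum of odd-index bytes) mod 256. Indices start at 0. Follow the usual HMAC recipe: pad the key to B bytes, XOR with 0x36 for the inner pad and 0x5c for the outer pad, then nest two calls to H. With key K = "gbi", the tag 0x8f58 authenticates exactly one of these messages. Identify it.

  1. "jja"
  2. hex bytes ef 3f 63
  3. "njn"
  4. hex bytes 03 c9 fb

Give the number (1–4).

Key "gbi" = 67 62 69 is exactly B = 3 bytes: K' = 67 62 69.
K' ⊕ ipad = 51 54 5f; K' ⊕ opad = 3b 3e 35.
m1: inner = H(51 54 5f 6a 6a 61) = 1a 1f; tag = H(3b 3e 35 1a 1f) = 8f58 ← matches
m2: inner = H(51 54 5f ef 3f 63) = ef a6; tag = H(3b 3e 35 ef a6) = 162d
m3: inner = H(51 54 5f 6e 6a 6e) = 1a 30; tag = H(3b 3e 35 1a 30) = a058
m4: inner = H(51 54 5f 03 c9 fb) = 79 52; tag = H(3b 3e 35 79 52) = c2b7

1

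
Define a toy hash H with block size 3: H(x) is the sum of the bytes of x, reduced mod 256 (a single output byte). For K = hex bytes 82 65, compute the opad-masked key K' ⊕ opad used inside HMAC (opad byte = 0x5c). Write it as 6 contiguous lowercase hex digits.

Key hex bytes 82 65 is 2 bytes ≤ B = 3; zero-pad to 3 bytes: K' = 82 65 00.
XOR each byte with 0x5c: 82⊕5c=de, 65⊕5c=39, 00⊕5c=5c.

de395c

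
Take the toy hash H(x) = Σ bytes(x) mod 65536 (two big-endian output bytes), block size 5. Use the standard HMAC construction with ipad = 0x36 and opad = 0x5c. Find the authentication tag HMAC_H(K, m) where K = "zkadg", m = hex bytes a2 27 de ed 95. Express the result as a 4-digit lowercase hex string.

01dd

Key "zkadg" = 7a 6b 61 64 67 is exactly B = 5 bytes: K' = 7a 6b 61 64 67.
K' ⊕ ipad = 4c 5d 57 52 51.  K' ⊕ opad = 26 37 3d 38 3b.
Inner input = (K'⊕ipad) ∥ m = 4c 5d 57 52 51 ∥ a2 27 de ed 95.
Inner hash: sum = 76+93+87+82+81+162+39+222+237+149 = 1228 → 04 cc.
Outer input = (K'⊕opad) ∥ inner = 26 37 3d 38 3b ∥ 04 cc.
Outer hash (tag): sum = 38+55+61+56+59+4+204 = 477 → 01 dd.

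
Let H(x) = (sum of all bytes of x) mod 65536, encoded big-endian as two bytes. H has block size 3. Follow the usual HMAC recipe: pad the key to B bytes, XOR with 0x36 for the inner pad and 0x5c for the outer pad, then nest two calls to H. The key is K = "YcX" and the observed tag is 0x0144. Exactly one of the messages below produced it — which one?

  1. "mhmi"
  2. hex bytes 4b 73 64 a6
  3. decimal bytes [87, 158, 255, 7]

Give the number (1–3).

2

Key "YcX" = 59 63 58 is exactly B = 3 bytes: K' = 59 63 58.
K' ⊕ ipad = 6f 55 6e; K' ⊕ opad = 05 3f 04.
m1: inner = H(6f 55 6e 6d 68 6d 69) = 02 dd; tag = H(05 3f 04 02 dd) = 0127
m2: inner = H(6f 55 6e 4b 73 64 a6) = 02 fa; tag = H(05 3f 04 02 fa) = 0144 ← matches
m3: inner = H(6f 55 6e 57 9e ff 07) = 03 2d; tag = H(05 3f 04 03 2d) = 0078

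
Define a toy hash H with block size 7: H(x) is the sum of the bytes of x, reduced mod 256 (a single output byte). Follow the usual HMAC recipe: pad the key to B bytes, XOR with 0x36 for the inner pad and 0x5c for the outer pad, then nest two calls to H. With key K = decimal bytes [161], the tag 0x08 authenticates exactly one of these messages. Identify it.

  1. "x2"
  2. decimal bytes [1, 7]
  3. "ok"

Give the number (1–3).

Key decimal bytes [161] = a1 is 1 byte ≤ B = 7; zero-pad to 7 bytes: K' = a1 00 00 00 00 00 00.
K' ⊕ ipad = 97 36 36 36 36 36 36; K' ⊕ opad = fd 5c 5c 5c 5c 5c 5c.
m1: inner = H(97 36 36 36 36 36 36 78 32) = 85; tag = H(fd 5c 5c 5c 5c 5c 5c 85) = aa
m2: inner = H(97 36 36 36 36 36 36 01 07) = e3; tag = H(fd 5c 5c 5c 5c 5c 5c e3) = 08 ← matches
m3: inner = H(97 36 36 36 36 36 36 6f 6b) = b5; tag = H(fd 5c 5c 5c 5c 5c 5c b5) = da

2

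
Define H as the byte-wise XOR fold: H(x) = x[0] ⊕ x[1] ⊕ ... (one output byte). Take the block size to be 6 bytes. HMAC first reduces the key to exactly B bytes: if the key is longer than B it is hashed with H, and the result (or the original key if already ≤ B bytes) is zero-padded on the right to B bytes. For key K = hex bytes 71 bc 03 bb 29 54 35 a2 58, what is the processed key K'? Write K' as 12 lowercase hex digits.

c70000000000

|K| = 9 > B = 6, so first hash the key.
H(K): XOR 71⊕bc⊕03⊕bb⊕29⊕54⊕35⊕a2⊕58 = c7.
Zero-pad H(K) = c7 to 6 bytes: K' = c7 00 00 00 00 00.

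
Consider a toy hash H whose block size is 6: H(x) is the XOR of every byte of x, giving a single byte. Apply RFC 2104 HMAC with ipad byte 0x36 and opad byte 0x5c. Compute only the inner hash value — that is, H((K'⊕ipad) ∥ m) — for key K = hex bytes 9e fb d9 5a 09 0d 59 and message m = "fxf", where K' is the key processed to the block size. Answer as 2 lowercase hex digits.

c3

Key hex bytes 9e fb d9 5a 09 0d 59 is 7 bytes > B = 6, so hash it first: H(key) = bb, then zero-pad to 6 bytes: K' = bb 00 00 00 00 00.
K' ⊕ ipad = 8d 36 36 36 36 36.
Inner input = 8d 36 36 36 36 36 ∥ 66 78 66.
Inner hash: XOR 8d⊕36⊕36⊕36⊕36⊕36⊕66⊕78⊕66 = c3.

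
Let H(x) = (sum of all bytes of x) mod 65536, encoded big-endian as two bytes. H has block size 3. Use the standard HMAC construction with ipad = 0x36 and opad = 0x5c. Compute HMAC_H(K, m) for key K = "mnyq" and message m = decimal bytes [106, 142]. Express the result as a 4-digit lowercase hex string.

Key "mnyq" = 6d 6e 79 71 is 4 bytes > B = 3, so hash it first: H(key) = 01 c5, then zero-pad to 3 bytes: K' = 01 c5 00.
K' ⊕ ipad = 37 f3 36.  K' ⊕ opad = 5d 99 5c.
Inner input = (K'⊕ipad) ∥ m = 37 f3 36 ∥ 6a 8e.
Inner hash: sum = 55+243+54+106+142 = 600 → 02 58.
Outer input = (K'⊕opad) ∥ inner = 5d 99 5c ∥ 02 58.
Outer hash (tag): sum = 93+153+92+2+88 = 428 → 01 ac.

01ac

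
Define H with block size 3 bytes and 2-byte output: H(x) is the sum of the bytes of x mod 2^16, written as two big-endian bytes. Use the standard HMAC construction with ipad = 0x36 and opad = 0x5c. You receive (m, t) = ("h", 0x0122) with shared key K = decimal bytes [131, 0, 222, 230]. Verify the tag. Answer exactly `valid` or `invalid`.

Key decimal bytes [131, 0, 222, 230] = 83 00 de e6 is 4 bytes > B = 3, so hash it first: H(key) = 02 47, then zero-pad to 3 bytes: K' = 02 47 00.
K' ⊕ ipad = 34 71 36; K' ⊕ opad = 5e 1b 5c.
Inner hash: sum = 52+113+54+104 = 323 → 01 43.
Outer hash (recomputed tag): sum = 94+27+92+1+67 = 281 → 01 19.
Recomputed tag = 0119; claimed = 0122 → mismatch.

invalid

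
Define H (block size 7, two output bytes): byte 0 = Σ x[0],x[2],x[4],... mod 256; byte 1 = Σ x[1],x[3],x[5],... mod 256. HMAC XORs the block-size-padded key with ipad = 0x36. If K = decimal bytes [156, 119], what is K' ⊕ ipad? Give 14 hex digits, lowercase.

aa413636363636

Key decimal bytes [156, 119] = 9c 77 is 2 bytes ≤ B = 7; zero-pad to 7 bytes: K' = 9c 77 00 00 00 00 00.
XOR each byte with 0x36: 9c⊕36=aa, 77⊕36=41, 00⊕36=36, 00⊕36=36, 00⊕36=36, 00⊕36=36, 00⊕36=36.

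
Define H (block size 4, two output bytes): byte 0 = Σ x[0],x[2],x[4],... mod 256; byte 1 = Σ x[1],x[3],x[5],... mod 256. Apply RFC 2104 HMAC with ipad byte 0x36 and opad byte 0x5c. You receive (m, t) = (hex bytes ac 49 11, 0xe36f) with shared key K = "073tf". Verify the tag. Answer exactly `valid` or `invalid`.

valid

Key "073tf" = 30 37 33 74 66 is 5 bytes > B = 4, so hash it first: H(key) = c9 ab, then zero-pad to 4 bytes: K' = c9 ab 00 00.
K' ⊕ ipad = ff 9d 36 36; K' ⊕ opad = 95 f7 5c 5c.
Inner hash: even-index sum = 498 mod 256 = 242; odd-index sum = 284 mod 256 = 28 → f2 1c.
Outer hash (recomputed tag): even-index sum = 483 mod 256 = 227; odd-index sum = 367 mod 256 = 111 → e3 6f.
Recomputed tag = e36f; claimed = e36f → match.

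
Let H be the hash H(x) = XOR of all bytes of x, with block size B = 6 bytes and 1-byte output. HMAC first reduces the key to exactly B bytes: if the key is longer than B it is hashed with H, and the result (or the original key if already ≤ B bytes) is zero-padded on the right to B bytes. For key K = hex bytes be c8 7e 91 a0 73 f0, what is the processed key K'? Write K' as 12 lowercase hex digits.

|K| = 7 > B = 6, so first hash the key.
H(K): XOR be⊕c8⊕7e⊕91⊕a0⊕73⊕f0 = ba.
Zero-pad H(K) = ba to 6 bytes: K' = ba 00 00 00 00 00.

ba0000000000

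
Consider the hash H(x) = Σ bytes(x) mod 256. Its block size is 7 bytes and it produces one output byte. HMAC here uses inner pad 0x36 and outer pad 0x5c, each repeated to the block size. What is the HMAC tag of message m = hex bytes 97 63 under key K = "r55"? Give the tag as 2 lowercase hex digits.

Key "r55" = 72 35 35 is 3 bytes ≤ B = 7; zero-pad to 7 bytes: K' = 72 35 35 00 00 00 00.
K' ⊕ ipad = 44 03 03 36 36 36 36.  K' ⊕ opad = 2e 69 69 5c 5c 5c 5c.
Inner input = (K'⊕ipad) ∥ m = 44 03 03 36 36 36 36 ∥ 97 63.
Inner hash: sum = 68+3+3+54+54+54+54+151+99 = 540; mod 256 = 28 → 1c.
Outer input = (K'⊕opad) ∥ inner = 2e 69 69 5c 5c 5c 5c ∥ 1c.
Outer hash (tag): sum = 46+105+105+92+92+92+92+28 = 652; mod 256 = 140 → 8c.

8c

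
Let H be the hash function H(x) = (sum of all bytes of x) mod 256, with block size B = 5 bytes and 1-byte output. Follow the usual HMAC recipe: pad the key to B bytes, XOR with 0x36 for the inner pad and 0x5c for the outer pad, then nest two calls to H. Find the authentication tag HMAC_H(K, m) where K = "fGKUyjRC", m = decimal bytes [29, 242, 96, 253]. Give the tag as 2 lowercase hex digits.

Key "fGKUyjRC" = 66 47 4b 55 79 6a 52 43 is 8 bytes > B = 5, so hash it first: H(key) = c5, then zero-pad to 5 bytes: K' = c5 00 00 00 00.
K' ⊕ ipad = f3 36 36 36 36.  K' ⊕ opad = 99 5c 5c 5c 5c.
Inner input = (K'⊕ipad) ∥ m = f3 36 36 36 36 ∥ 1d f2 60 fd.
Inner hash: sum = 243+54+54+54+54+29+242+96+253 = 1079; mod 256 = 55 → 37.
Outer input = (K'⊕opad) ∥ inner = 99 5c 5c 5c 5c ∥ 37.
Outer hash (tag): sum = 153+92+92+92+92+55 = 576; mod 256 = 64 → 40.

40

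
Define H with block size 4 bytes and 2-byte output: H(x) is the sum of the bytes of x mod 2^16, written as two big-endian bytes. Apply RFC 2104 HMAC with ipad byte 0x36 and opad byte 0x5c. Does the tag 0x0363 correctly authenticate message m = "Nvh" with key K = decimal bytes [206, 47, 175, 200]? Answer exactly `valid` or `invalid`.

valid

Key decimal bytes [206, 47, 175, 200] = ce 2f af c8 is exactly B = 4 bytes: K' = ce 2f af c8.
K' ⊕ ipad = f8 19 99 fe; K' ⊕ opad = 92 73 f3 94.
Inner hash: sum = 248+25+153+254+78+118+104 = 980 → 03 d4.
Outer hash (recomputed tag): sum = 146+115+243+148+3+212 = 867 → 03 63.
Recomputed tag = 0363; claimed = 0363 → match.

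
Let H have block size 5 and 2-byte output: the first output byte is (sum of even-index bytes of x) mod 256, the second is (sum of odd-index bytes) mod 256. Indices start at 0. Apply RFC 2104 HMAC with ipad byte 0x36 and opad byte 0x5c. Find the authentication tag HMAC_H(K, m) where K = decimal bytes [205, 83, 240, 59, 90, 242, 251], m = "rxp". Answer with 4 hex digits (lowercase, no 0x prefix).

d440

Key decimal bytes [205, 83, 240, 59, 90, 242, 251] = cd 53 f0 3b 5a f2 fb is 7 bytes > B = 5, so hash it first: H(key) = 12 80, then zero-pad to 5 bytes: K' = 12 80 00 00 00.
K' ⊕ ipad = 24 b6 36 36 36.  K' ⊕ opad = 4e dc 5c 5c 5c.
Inner input = (K'⊕ipad) ∥ m = 24 b6 36 36 36 ∥ 72 78 70.
Inner hash: even-index sum = 264 mod 256 = 8; odd-index sum = 462 mod 256 = 206 → 08 ce.
Outer input = (K'⊕opad) ∥ inner = 4e dc 5c 5c 5c ∥ 08 ce.
Outer hash (tag): even-index sum = 468 mod 256 = 212; odd-index sum = 320 mod 256 = 64 → d4 40.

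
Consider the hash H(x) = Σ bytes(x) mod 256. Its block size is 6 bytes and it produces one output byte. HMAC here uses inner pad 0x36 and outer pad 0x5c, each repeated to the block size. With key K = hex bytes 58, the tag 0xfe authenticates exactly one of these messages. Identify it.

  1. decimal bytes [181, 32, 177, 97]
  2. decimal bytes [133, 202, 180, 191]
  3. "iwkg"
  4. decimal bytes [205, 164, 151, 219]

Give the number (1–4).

Key hex bytes 58 is 1 byte ≤ B = 6; zero-pad to 6 bytes: K' = 58 00 00 00 00 00.
K' ⊕ ipad = 6e 36 36 36 36 36; K' ⊕ opad = 04 5c 5c 5c 5c 5c.
m1: inner = H(6e 36 36 36 36 36 b5 20 b1 61) = 63; tag = H(04 5c 5c 5c 5c 5c 63) = 33
m2: inner = H(6e 36 36 36 36 36 85 ca b4 bf) = 3e; tag = H(04 5c 5c 5c 5c 5c 3e) = 0e
m3: inner = H(6e 36 36 36 36 36 69 77 6b 67) = 2e; tag = H(04 5c 5c 5c 5c 5c 2e) = fe ← matches
m4: inner = H(6e 36 36 36 36 36 cd a4 97 db) = 5f; tag = H(04 5c 5c 5c 5c 5c 5f) = 2f

3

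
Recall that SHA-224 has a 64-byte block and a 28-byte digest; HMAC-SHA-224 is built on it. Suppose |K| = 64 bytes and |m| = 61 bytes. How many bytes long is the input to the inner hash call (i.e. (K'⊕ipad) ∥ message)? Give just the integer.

Key is 64 ≤ 64 bytes, zero-padded: |K'| = 64.
Inner input = (K'⊕ipad) ∥ m → 64 + 61 = 125 bytes.

125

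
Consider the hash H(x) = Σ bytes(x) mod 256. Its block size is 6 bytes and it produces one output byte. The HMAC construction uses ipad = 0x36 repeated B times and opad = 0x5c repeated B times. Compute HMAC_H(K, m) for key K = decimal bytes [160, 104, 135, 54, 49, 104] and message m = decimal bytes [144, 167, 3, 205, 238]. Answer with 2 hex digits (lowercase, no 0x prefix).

15

Key decimal bytes [160, 104, 135, 54, 49, 104] = a0 68 87 36 31 68 is exactly B = 6 bytes: K' = a0 68 87 36 31 68.
K' ⊕ ipad = 96 5e b1 00 07 5e.  K' ⊕ opad = fc 34 db 6a 6d 34.
Inner input = (K'⊕ipad) ∥ m = 96 5e b1 00 07 5e ∥ 90 a7 03 cd ee.
Inner hash: sum = 150+94+177+0+7+94+144+167+3+205+238 = 1279; mod 256 = 255 → ff.
Outer input = (K'⊕opad) ∥ inner = fc 34 db 6a 6d 34 ∥ ff.
Outer hash (tag): sum = 252+52+219+106+109+52+255 = 1045; mod 256 = 21 → 15.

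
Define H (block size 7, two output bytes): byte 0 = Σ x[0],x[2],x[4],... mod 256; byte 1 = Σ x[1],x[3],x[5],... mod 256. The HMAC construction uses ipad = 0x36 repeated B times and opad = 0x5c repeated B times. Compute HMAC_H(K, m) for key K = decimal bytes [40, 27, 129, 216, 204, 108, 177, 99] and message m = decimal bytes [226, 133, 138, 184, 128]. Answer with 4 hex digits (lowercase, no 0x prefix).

da45

Key decimal bytes [40, 27, 129, 216, 204, 108, 177, 99] = 28 1b 81 d8 cc 6c b1 63 is 8 bytes > B = 7, so hash it first: H(key) = 26 c2, then zero-pad to 7 bytes: K' = 26 c2 00 00 00 00 00.
K' ⊕ ipad = 10 f4 36 36 36 36 36.  K' ⊕ opad = 7a 9e 5c 5c 5c 5c 5c.
Inner input = (K'⊕ipad) ∥ m = 10 f4 36 36 36 36 36 ∥ e2 85 8a b8 80.
Inner hash: even-index sum = 495 mod 256 = 239; odd-index sum = 844 mod 256 = 76 → ef 4c.
Outer input = (K'⊕opad) ∥ inner = 7a 9e 5c 5c 5c 5c 5c ∥ ef 4c.
Outer hash (tag): even-index sum = 474 mod 256 = 218; odd-index sum = 581 mod 256 = 69 → da 45.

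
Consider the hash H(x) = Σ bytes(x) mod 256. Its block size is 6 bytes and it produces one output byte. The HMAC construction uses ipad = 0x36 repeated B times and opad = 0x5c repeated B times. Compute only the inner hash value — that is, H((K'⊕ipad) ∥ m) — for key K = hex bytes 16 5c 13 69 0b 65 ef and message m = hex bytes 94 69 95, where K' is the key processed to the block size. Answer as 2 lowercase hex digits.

1b

Key hex bytes 16 5c 13 69 0b 65 ef is 7 bytes > B = 6, so hash it first: H(key) = 4d, then zero-pad to 6 bytes: K' = 4d 00 00 00 00 00.
K' ⊕ ipad = 7b 36 36 36 36 36.
Inner input = 7b 36 36 36 36 36 ∥ 94 69 95.
Inner hash: sum = 123+54+54+54+54+54+148+105+149 = 795; mod 256 = 27 → 1b.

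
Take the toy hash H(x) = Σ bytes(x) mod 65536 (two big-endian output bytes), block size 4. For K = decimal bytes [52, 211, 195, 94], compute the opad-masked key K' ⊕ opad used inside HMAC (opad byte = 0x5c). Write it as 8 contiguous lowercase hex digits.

688f9f02

Key decimal bytes [52, 211, 195, 94] = 34 d3 c3 5e is exactly B = 4 bytes: K' = 34 d3 c3 5e.
XOR each byte with 0x5c: 34⊕5c=68, d3⊕5c=8f, c3⊕5c=9f, 5e⊕5c=02.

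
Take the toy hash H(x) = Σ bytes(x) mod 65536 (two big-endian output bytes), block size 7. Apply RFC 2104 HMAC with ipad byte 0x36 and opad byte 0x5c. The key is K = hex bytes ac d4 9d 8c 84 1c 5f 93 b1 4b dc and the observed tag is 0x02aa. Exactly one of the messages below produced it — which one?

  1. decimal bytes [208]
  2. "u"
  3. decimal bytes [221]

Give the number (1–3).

1

Key hex bytes ac d4 9d 8c 84 1c 5f 93 b1 4b dc is 11 bytes > B = 7, so hash it first: H(key) = 06 13, then zero-pad to 7 bytes: K' = 06 13 00 00 00 00 00.
K' ⊕ ipad = 30 25 36 36 36 36 36; K' ⊕ opad = 5a 4f 5c 5c 5c 5c 5c.
m1: inner = H(30 25 36 36 36 36 36 d0) = 02 33; tag = H(5a 4f 5c 5c 5c 5c 5c 02 33) = 02aa ← matches
m2: inner = H(30 25 36 36 36 36 36 75) = 01 d8; tag = H(5a 4f 5c 5c 5c 5c 5c 01 d8) = 034e
m3: inner = H(30 25 36 36 36 36 36 dd) = 02 40; tag = H(5a 4f 5c 5c 5c 5c 5c 02 40) = 02b7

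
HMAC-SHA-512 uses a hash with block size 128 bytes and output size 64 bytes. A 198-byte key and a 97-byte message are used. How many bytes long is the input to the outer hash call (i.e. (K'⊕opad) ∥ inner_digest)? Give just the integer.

192

Key is 198 > 128 bytes, so it is hashed to 64 bytes then zero-padded to 128: |K'| = 128.
Outer input = (K'⊕opad) ∥ H(inner) → 128 + 64 = 192 bytes.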